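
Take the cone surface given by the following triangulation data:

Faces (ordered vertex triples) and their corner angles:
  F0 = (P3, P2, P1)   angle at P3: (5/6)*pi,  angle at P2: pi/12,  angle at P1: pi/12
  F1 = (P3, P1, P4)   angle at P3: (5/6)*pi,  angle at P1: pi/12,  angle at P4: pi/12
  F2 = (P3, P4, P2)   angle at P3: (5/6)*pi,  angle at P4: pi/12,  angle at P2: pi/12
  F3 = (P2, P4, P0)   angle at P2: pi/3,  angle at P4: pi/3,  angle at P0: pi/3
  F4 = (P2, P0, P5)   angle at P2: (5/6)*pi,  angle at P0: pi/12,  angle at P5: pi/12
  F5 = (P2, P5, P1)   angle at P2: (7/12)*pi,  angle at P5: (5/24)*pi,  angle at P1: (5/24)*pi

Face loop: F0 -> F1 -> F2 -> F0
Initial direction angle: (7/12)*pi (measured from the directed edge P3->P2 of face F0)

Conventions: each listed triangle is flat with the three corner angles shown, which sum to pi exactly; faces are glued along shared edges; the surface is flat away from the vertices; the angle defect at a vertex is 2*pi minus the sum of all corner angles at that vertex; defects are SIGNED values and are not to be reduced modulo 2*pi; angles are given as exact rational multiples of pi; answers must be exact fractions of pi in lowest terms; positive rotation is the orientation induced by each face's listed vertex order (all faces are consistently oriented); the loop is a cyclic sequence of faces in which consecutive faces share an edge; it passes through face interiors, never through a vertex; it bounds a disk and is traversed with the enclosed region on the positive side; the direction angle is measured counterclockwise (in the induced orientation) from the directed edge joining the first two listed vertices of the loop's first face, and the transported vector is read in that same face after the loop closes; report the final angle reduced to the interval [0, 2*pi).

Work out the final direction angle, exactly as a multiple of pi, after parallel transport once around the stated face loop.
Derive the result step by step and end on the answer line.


enclosed vertex P3: corner angles sum to (5/2)*pi, defect = 2*pi - (5/2)*pi = -pi/2
adding the enclosed defects to the starting angle (mod 2*pi, induced orientation) gives the holonomy
final angle = (7/12)*pi - pi/2 = pi/12 (mod 2*pi)

Answer: final direction angle = pi/12


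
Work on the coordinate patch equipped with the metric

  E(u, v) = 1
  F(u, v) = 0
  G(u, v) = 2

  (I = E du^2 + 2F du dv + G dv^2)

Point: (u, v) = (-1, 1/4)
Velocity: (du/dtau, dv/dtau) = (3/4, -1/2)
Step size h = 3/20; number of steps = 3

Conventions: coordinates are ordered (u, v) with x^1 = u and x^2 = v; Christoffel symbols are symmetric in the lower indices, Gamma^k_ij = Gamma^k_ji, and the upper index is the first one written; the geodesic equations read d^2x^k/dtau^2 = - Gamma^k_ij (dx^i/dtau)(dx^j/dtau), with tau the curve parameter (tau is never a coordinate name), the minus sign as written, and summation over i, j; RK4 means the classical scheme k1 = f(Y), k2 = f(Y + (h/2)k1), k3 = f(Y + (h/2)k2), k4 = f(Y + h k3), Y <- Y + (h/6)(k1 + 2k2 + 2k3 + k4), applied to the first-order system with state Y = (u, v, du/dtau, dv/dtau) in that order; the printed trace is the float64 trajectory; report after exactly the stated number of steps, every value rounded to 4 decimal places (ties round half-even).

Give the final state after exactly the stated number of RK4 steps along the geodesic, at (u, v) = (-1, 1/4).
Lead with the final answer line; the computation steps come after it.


Answer: u = -0.6625, v = 0.0250, du/dtau = 0.7500, dv/dtau = -0.5000

f(Y) = (du/dtau, dv/dtau, -Gamma^u_ij Y'^i Y'^j, -Gamma^v_ij Y'^i Y'^j) with the Gammas evaluated at the stage position; h = 0.150000; intermediate values shown to 6 dp
step 0: u = -1.0000, v = 0.2500, du/dtau = 0.7500, dv/dtau = -0.5000
step 1:
  k1: at (u, v) = (-1.000000, 0.250000), (du/dtau, dv/dtau) = (0.750000, -0.500000); Gamma_uuu = 0.000000, Gamma_uuv = 0.000000, Gamma_uvv = 0.000000, Gamma_vuu = 0.000000, Gamma_vuv = 0.000000, Gamma_vvv = 0.000000; k1 = (0.750000, -0.500000, 0.000000, 0.000000)
  k2: at (u, v) = (-0.943750, 0.212500), (du/dtau, dv/dtau) = (0.750000, -0.500000); Gamma_uuu = 0.000000, Gamma_uuv = 0.000000, Gamma_uvv = 0.000000, Gamma_vuu = 0.000000, Gamma_vuv = 0.000000, Gamma_vvv = 0.000000; k2 = (0.750000, -0.500000, 0.000000, 0.000000)
  k3: at (u, v) = (-0.943750, 0.212500), (du/dtau, dv/dtau) = (0.750000, -0.500000); Gamma_uuu = 0.000000, Gamma_uuv = 0.000000, Gamma_uvv = 0.000000, Gamma_vuu = 0.000000, Gamma_vuv = 0.000000, Gamma_vvv = 0.000000; k3 = (0.750000, -0.500000, 0.000000, 0.000000)
  k4: at (u, v) = (-0.887500, 0.175000), (du/dtau, dv/dtau) = (0.750000, -0.500000); Gamma_uuu = 0.000000, Gamma_uuv = 0.000000, Gamma_uvv = 0.000000, Gamma_vuu = 0.000000, Gamma_vuv = 0.000000, Gamma_vvv = 0.000000; k4 = (0.750000, -0.500000, 0.000000, 0.000000)
  Y <- Y + (h/6)(k1 + 2k2 + 2k3 + k4): u = -0.8875, v = 0.1750, du/dtau = 0.7500, dv/dtau = -0.5000
step 2:
  k1: at (u, v) = (-0.887500, 0.175000), (du/dtau, dv/dtau) = (0.750000, -0.500000); Gamma_uuu = 0.000000, Gamma_uuv = 0.000000, Gamma_uvv = 0.000000, Gamma_vuu = 0.000000, Gamma_vuv = 0.000000, Gamma_vvv = 0.000000; k1 = (0.750000, -0.500000, 0.000000, 0.000000)
  k2: at (u, v) = (-0.831250, 0.137500), (du/dtau, dv/dtau) = (0.750000, -0.500000); Gamma_uuu = 0.000000, Gamma_uuv = 0.000000, Gamma_uvv = 0.000000, Gamma_vuu = 0.000000, Gamma_vuv = 0.000000, Gamma_vvv = 0.000000; k2 = (0.750000, -0.500000, 0.000000, 0.000000)
  k3: at (u, v) = (-0.831250, 0.137500), (du/dtau, dv/dtau) = (0.750000, -0.500000); Gamma_uuu = 0.000000, Gamma_uuv = 0.000000, Gamma_uvv = 0.000000, Gamma_vuu = 0.000000, Gamma_vuv = 0.000000, Gamma_vvv = 0.000000; k3 = (0.750000, -0.500000, 0.000000, 0.000000)
  k4: at (u, v) = (-0.775000, 0.100000), (du/dtau, dv/dtau) = (0.750000, -0.500000); Gamma_uuu = 0.000000, Gamma_uuv = 0.000000, Gamma_uvv = 0.000000, Gamma_vuu = 0.000000, Gamma_vuv = 0.000000, Gamma_vvv = 0.000000; k4 = (0.750000, -0.500000, 0.000000, 0.000000)
  Y <- Y + (h/6)(k1 + 2k2 + 2k3 + k4): u = -0.7750, v = 0.1000, du/dtau = 0.7500, dv/dtau = -0.5000
step 3:
  k1: at (u, v) = (-0.775000, 0.100000), (du/dtau, dv/dtau) = (0.750000, -0.500000); Gamma_uuu = 0.000000, Gamma_uuv = 0.000000, Gamma_uvv = 0.000000, Gamma_vuu = 0.000000, Gamma_vuv = 0.000000, Gamma_vvv = 0.000000; k1 = (0.750000, -0.500000, 0.000000, 0.000000)
  k2: at (u, v) = (-0.718750, 0.062500), (du/dtau, dv/dtau) = (0.750000, -0.500000); Gamma_uuu = 0.000000, Gamma_uuv = 0.000000, Gamma_uvv = 0.000000, Gamma_vuu = 0.000000, Gamma_vuv = 0.000000, Gamma_vvv = 0.000000; k2 = (0.750000, -0.500000, 0.000000, 0.000000)
  k3: at (u, v) = (-0.718750, 0.062500), (du/dtau, dv/dtau) = (0.750000, -0.500000); Gamma_uuu = 0.000000, Gamma_uuv = 0.000000, Gamma_uvv = 0.000000, Gamma_vuu = 0.000000, Gamma_vuv = 0.000000, Gamma_vvv = 0.000000; k3 = (0.750000, -0.500000, 0.000000, 0.000000)
  k4: at (u, v) = (-0.662500, 0.025000), (du/dtau, dv/dtau) = (0.750000, -0.500000); Gamma_uuu = 0.000000, Gamma_uuv = 0.000000, Gamma_uvv = 0.000000, Gamma_vuu = 0.000000, Gamma_vuv = 0.000000, Gamma_vvv = 0.000000; k4 = (0.750000, -0.500000, 0.000000, 0.000000)
  Y <- Y + (h/6)(k1 + 2k2 + 2k3 + k4): u = -0.6625, v = 0.0250, du/dtau = 0.7500, dv/dtau = -0.5000


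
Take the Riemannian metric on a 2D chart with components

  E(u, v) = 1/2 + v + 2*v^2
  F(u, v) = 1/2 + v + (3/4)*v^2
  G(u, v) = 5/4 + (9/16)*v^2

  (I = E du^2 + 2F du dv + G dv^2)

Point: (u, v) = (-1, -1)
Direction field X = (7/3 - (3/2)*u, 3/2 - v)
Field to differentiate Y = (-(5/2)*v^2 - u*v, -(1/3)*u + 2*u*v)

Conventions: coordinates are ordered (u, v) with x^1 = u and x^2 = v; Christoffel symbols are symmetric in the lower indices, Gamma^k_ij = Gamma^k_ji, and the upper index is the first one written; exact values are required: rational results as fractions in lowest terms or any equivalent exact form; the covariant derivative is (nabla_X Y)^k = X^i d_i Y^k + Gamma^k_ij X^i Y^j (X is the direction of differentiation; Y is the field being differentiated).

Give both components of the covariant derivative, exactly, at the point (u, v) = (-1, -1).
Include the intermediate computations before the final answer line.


E = 3/2, F = 1/4, G = 29/16 at the point
E_u = 0, E_v = -3, F_u = 0, F_v = -1/2, G_u = 0, G_v = -9/8
EG - F^2 = 85/32;  g^inv = (32/85) * [[29/16, -1/4], [-1/4, 3/2]]
first-kind symbols [ij,l] = (1/2)(d_i g_jl + d_j g_il - d_l g_ij): [uu,u] = E_u/2 = 0, [uu,v] = F_u - E_v/2 = 3/2, [uv,u] = E_v/2 = -3/2, [uv,v] = G_u/2 = 0, [vv,u] = F_v - G_u/2 = -1/2, [vv,v] = G_v/2 = -9/16
Gamma^u_ij = (G*[ij,u] - F*[ij,v])/(EG - F^2), Gamma^v_ij = (E*[ij,v] - F*[ij,u])/(EG - F^2)
Gamma_uuu = -12/85, Gamma_uuv = -87/85, Gamma_uvv = -49/170, Gamma_vuu = 72/85, Gamma_vuv = 12/85, Gamma_vvv = -23/85
X = (23/6, 5/2), Y = (-7/2, 7/3) at the point

Answer: (nabla_X Y)^u = 1602/85, (nabla_X Y)^v = -20548/765


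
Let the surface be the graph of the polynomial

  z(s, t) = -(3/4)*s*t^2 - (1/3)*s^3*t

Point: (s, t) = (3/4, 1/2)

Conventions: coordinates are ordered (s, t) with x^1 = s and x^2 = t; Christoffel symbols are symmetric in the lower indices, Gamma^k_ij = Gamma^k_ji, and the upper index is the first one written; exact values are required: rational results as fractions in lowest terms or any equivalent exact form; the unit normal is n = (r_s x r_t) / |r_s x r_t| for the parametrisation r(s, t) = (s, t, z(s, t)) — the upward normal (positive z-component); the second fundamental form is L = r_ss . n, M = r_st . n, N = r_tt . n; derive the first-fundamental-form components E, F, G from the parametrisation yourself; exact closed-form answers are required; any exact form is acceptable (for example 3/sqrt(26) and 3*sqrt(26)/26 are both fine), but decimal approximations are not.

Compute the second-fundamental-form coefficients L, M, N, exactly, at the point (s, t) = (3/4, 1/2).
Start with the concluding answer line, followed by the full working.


Answer: L = -48*sqrt(7021)/7021, M = -12*sqrt(7021)/1003, N = -72*sqrt(7021)/7021

z_s = -15/32, z_t = -45/64, z_ss = -3/4, z_st = -21/16, z_tt = -9/8
E = 1249/1024, F = 675/2048, G = 6121/4096; answer radicand W^2 = 7021/4096
unnormalised second-form numerators: l = -3/4, m = -21/16, n = -9/8; L = l/sqrt(7021/4096), and similarly M = m/sqrt(W^2), N = n/sqrt(W^2)


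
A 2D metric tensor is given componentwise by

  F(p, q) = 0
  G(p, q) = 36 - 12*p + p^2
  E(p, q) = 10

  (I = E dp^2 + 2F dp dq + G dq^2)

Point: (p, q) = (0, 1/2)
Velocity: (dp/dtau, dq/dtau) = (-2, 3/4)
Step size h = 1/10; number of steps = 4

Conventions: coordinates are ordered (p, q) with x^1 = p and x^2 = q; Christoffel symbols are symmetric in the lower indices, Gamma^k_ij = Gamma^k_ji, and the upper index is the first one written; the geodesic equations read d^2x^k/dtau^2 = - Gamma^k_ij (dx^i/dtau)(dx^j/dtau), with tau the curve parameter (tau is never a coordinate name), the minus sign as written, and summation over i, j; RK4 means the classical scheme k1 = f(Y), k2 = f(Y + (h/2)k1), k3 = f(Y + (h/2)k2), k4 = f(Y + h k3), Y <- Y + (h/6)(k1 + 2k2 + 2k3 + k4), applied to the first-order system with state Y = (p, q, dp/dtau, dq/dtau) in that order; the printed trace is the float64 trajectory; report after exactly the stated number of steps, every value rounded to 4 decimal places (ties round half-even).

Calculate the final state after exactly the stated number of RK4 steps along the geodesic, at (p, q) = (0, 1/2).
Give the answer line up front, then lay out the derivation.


Answer: p = -0.8238, q = 0.7641, dp/dtau = -2.1117, dq/dtau = 0.5798

f(Y) = (dp/dtau, dq/dtau, -Gamma^p_ij Y'^i Y'^j, -Gamma^q_ij Y'^i Y'^j) with the Gammas evaluated at the stage position; h = 0.100000; intermediate values shown to 6 dp
step 0: p = 0.0000, q = 0.5000, dp/dtau = -2.0000, dq/dtau = 0.7500
step 1:
  k1: at (p, q) = (0.000000, 0.500000), (dp/dtau, dq/dtau) = (-2.000000, 0.750000); Gamma_ppp = 0.000000, Gamma_ppq = 0.000000, Gamma_pqq = 0.600000, Gamma_qpp = 0.000000, Gamma_qpq = -0.166667, Gamma_qqq = 0.000000; k1 = (-2.000000, 0.750000, -0.337500, -0.500000)
  k2: at (p, q) = (-0.100000, 0.537500), (dp/dtau, dq/dtau) = (-2.016875, 0.725000); Gamma_ppp = 0.000000, Gamma_ppq = 0.000000, Gamma_pqq = 0.610000, Gamma_qpp = 0.000000, Gamma_qpq = -0.163934, Gamma_qqq = 0.000000; k2 = (-2.016875, 0.725000, -0.320631, -0.479421)
  k3: at (p, q) = (-0.100844, 0.536250), (dp/dtau, dq/dtau) = (-2.016032, 0.726029); Gamma_ppp = 0.000000, Gamma_ppq = 0.000000, Gamma_pqq = 0.610084, Gamma_qpp = 0.000000, Gamma_qpq = -0.163912, Gamma_qqq = 0.000000; k3 = (-2.016032, 0.726029, -0.321586, -0.479834)
  k4: at (p, q) = (-0.201603, 0.572603), (dp/dtau, dq/dtau) = (-2.032159, 0.702017); Gamma_ppp = 0.000000, Gamma_ppq = 0.000000, Gamma_pqq = 0.620160, Gamma_qpp = 0.000000, Gamma_qpq = -0.161249, Gamma_qqq = 0.000000; k4 = (-2.032159, 0.702017, -0.305632, -0.460077)
  Y <- Y + (h/6)(k1 + 2k2 + 2k3 + k4): p = -0.2016, q = 0.5726, dp/dtau = -2.0321, dq/dtau = 0.7020
step 2:
  k1: at (p, q) = (-0.201633, 0.572568), (dp/dtau, dq/dtau) = (-2.032126, 0.702024); Gamma_ppp = 0.000000, Gamma_ppq = 0.000000, Gamma_pqq = 0.620163, Gamma_qpp = 0.000000, Gamma_qpq = -0.161248, Gamma_qqq = 0.000000; k1 = (-2.032126, 0.702024, -0.305639, -0.460072)
  k2: at (p, q) = (-0.303239, 0.607669), (dp/dtau, dq/dtau) = (-2.047408, 0.679020); Gamma_ppp = 0.000000, Gamma_ppq = 0.000000, Gamma_pqq = 0.630324, Gamma_qpp = 0.000000, Gamma_qpq = -0.158649, Gamma_qqq = 0.000000; k2 = (-2.047408, 0.679020, -0.290622, -0.441116)
  k3: at (p, q) = (-0.304003, 0.606519), (dp/dtau, dq/dtau) = (-2.046657, 0.679968); Gamma_ppp = 0.000000, Gamma_ppq = 0.000000, Gamma_pqq = 0.630400, Gamma_qpp = 0.000000, Gamma_qpq = -0.158629, Gamma_qqq = 0.000000; k3 = (-2.046657, 0.679968, -0.291469, -0.441517)
  k4: at (p, q) = (-0.406299, 0.640565), (dp/dtau, dq/dtau) = (-2.061273, 0.657872); Gamma_ppp = 0.000000, Gamma_ppq = 0.000000, Gamma_pqq = 0.640630, Gamma_qpp = 0.000000, Gamma_qpq = -0.156096, Gamma_qqq = 0.000000; k4 = (-2.061273, 0.657872, -0.277262, -0.423350)
  Y <- Y + (h/6)(k1 + 2k2 + 2k3 + k4): p = -0.4063, q = 0.6405, dp/dtau = -2.0612, dq/dtau = 0.6579
step 3:
  k1: at (p, q) = (-0.406325, 0.640532), (dp/dtau, dq/dtau) = (-2.061244, 0.657879); Gamma_ppp = 0.000000, Gamma_ppq = 0.000000, Gamma_pqq = 0.640633, Gamma_qpp = 0.000000, Gamma_qpq = -0.156096, Gamma_qqq = 0.000000; k1 = (-2.061244, 0.657879, -0.277269, -0.423347)
  k2: at (p, q) = (-0.509387, 0.673426), (dp/dtau, dq/dtau) = (-2.075108, 0.636711); Gamma_ppp = 0.000000, Gamma_ppq = 0.000000, Gamma_pqq = 0.650939, Gamma_qpp = 0.000000, Gamma_qpq = -0.153624, Gamma_qqq = 0.000000; k2 = (-2.075108, 0.636711, -0.263891, -0.405951)
  k3: at (p, q) = (-0.510080, 0.672368), (dp/dtau, dq/dtau) = (-2.074439, 0.637581); Gamma_ppp = 0.000000, Gamma_ppq = 0.000000, Gamma_pqq = 0.651008, Gamma_qpp = 0.000000, Gamma_qpq = -0.153608, Gamma_qqq = 0.000000; k3 = (-2.074439, 0.637581, -0.264641, -0.406331)
  k4: at (p, q) = (-0.613769, 0.704291), (dp/dtau, dq/dtau) = (-2.087708, 0.617246); Gamma_ppp = 0.000000, Gamma_ppq = 0.000000, Gamma_pqq = 0.661377, Gamma_qpp = 0.000000, Gamma_qpq = -0.151200, Gamma_qqq = 0.000000; k4 = (-2.087708, 0.617246, -0.251979, -0.389681)
  Y <- Y + (h/6)(k1 + 2k2 + 2k3 + k4): p = -0.6138, q = 0.7043, dp/dtau = -2.0877, dq/dtau = 0.6173
step 4:
  k1: at (p, q) = (-0.613792, 0.704261), (dp/dtau, dq/dtau) = (-2.087683, 0.617252); Gamma_ppp = 0.000000, Gamma_ppq = 0.000000, Gamma_pqq = 0.661379, Gamma_qpp = 0.000000, Gamma_qpq = -0.151199, Gamma_qqq = 0.000000; k1 = (-2.087683, 0.617252, -0.251986, -0.389679)
  k2: at (p, q) = (-0.718177, 0.735124), (dp/dtau, dq/dtau) = (-2.100282, 0.597768); Gamma_ppp = 0.000000, Gamma_ppq = 0.000000, Gamma_pqq = 0.671818, Gamma_qpp = 0.000000, Gamma_qpq = -0.148850, Gamma_qqq = 0.000000; k2 = (-2.100282, 0.597768, -0.240059, -0.373757)
  k3: at (p, q) = (-0.718807, 0.734149), (dp/dtau, dq/dtau) = (-2.099686, 0.598564); Gamma_ppp = 0.000000, Gamma_ppq = 0.000000, Gamma_pqq = 0.671881, Gamma_qpp = 0.000000, Gamma_qpq = -0.148836, Gamma_qqq = 0.000000; k3 = (-2.099686, 0.598564, -0.240721, -0.374113)
  k4: at (p, q) = (-0.823761, 0.764117), (dp/dtau, dq/dtau) = (-2.111755, 0.579841); Gamma_ppp = 0.000000, Gamma_ppq = 0.000000, Gamma_pqq = 0.682376, Gamma_qpp = 0.000000, Gamma_qpq = -0.146547, Gamma_qqq = 0.000000; k4 = (-2.111755, 0.579841, -0.229425, -0.358888)
  Y <- Y + (h/6)(k1 + 2k2 + 2k3 + k4): p = -0.8238, q = 0.7641, dp/dtau = -2.1117, dq/dtau = 0.5798


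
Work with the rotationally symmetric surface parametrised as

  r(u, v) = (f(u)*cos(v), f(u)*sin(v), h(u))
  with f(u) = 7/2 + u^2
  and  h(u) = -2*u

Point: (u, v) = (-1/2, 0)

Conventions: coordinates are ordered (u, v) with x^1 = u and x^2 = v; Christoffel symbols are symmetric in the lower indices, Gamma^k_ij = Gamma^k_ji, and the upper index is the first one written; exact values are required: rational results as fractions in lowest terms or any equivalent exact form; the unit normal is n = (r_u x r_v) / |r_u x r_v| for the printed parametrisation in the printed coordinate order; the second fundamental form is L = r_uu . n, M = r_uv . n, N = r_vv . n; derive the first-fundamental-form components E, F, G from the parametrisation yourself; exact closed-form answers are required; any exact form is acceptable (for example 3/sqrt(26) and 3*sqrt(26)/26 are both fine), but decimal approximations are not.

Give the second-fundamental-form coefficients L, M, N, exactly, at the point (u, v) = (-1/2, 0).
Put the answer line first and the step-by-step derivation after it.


Answer: L = 4*sqrt(5)/5, M = 0, N = -3*sqrt(5)/2

f = 15/4, f' = -1, f'' = 2, h' = -2, h'' = 0
E = 5, F = 0, G = 225/16; answer radicand W^2 = 5
unnormalised second-form numerators: l = 4, m = 0, n = -15/2; L = l/sqrt(5), and similarly M = m/sqrt(W^2), N = n/sqrt(W^2)


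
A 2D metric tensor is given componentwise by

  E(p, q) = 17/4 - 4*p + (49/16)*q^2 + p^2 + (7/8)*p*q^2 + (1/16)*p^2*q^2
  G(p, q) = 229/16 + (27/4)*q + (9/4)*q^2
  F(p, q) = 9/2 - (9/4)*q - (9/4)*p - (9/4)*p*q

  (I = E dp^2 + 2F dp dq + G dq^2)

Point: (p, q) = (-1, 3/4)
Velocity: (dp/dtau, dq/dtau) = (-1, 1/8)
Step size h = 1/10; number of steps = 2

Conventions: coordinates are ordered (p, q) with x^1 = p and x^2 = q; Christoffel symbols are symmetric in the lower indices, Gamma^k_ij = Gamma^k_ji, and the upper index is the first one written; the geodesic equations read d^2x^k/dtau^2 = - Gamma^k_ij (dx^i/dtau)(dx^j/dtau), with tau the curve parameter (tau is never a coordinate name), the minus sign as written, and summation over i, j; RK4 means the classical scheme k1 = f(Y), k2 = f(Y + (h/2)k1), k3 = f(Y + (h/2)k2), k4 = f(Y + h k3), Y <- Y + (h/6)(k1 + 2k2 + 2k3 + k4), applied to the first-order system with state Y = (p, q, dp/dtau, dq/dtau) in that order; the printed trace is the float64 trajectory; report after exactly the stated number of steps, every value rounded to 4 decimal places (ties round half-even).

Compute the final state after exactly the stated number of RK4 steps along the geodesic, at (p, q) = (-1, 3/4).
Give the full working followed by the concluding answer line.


f(Y) = (dp/dtau, dq/dtau, -Gamma^p_ij Y'^i Y'^j, -Gamma^q_ij Y'^i Y'^j) with the Gammas evaluated at the stage position; h = 0.100000; intermediate values shown to 6 dp
step 0: p = -1.0000, q = 0.7500, dp/dtau = -1.0000, dq/dtau = 0.1250
step 1:
  k1: at (p, q) = (-1.000000, 0.750000), (dp/dtau, dq/dtau) = (-1.000000, 0.125000); Gamma_ppp = -0.114290, Gamma_ppq = 0.203112, Gamma_pqq = -0.199269, Gamma_qpp = -0.235145, Gamma_qpq = -0.066423, Gamma_qqq = 0.310435; k1 = (-1.000000, 0.125000, 0.168182, 0.213689)
  k2: at (p, q) = (-1.050000, 0.756250), (dp/dtau, dq/dtau) = (-0.991591, 0.135684); Gamma_ppp = -0.111917, Gamma_ppq = 0.197173, Gamma_pqq = -0.187476, Gamma_qpp = -0.234125, Gamma_qpq = -0.066165, Gamma_qqq = 0.308108; k2 = (-0.991591, 0.135684, 0.166551, 0.206728)
  k3: at (p, q) = (-1.049580, 0.756784), (dp/dtau, dq/dtau) = (-0.991672, 0.135336); Gamma_ppp = -0.111822, Gamma_ppq = 0.197315, Gamma_pqq = -0.187512, Gamma_qpp = -0.234231, Gamma_qpq = -0.066180, Gamma_qqq = 0.308083; k3 = (-0.991672, 0.135336, 0.166365, 0.206940)
  k4: at (p, q) = (-1.099167, 0.763534), (dp/dtau, dq/dtau) = (-0.983364, 0.145694); Gamma_ppp = -0.109455, Gamma_ppq = 0.191706, Gamma_pqq = -0.176268, Gamma_qpp = -0.233308, Gamma_qpq = -0.065908, Gamma_qqq = 0.305713; k4 = (-0.983364, 0.145694, 0.164516, 0.200235)
  Y <- Y + (h/6)(k1 + 2k2 + 2k3 + k4): p = -1.0992, q = 0.7635, dp/dtau = -0.9834, dq/dtau = 0.1457
step 2:
  k1: at (p, q) = (-1.099165, 0.763546), (dp/dtau, dq/dtau) = (-0.983358, 0.145688); Gamma_ppp = -0.109453, Gamma_ppq = 0.191708, Gamma_pqq = -0.176268, Gamma_qpp = -0.233310, Gamma_qpq = -0.065909, Gamma_qqq = 0.305712; k1 = (-0.983358, 0.145688, 0.164510, 0.200236)
  k2: at (p, q) = (-1.148333, 0.770830), (dp/dtau, dq/dtau) = (-0.975132, 0.155699); Gamma_ppp = -0.107081, Gamma_ppq = 0.186419, Gamma_pqq = -0.165548, Gamma_qpp = -0.232488, Gamma_qpq = -0.065628, Gamma_qqq = 0.303304; k2 = (-0.975132, 0.155699, 0.162442, 0.193788)
  k3: at (p, q) = (-1.147921, 0.771331), (dp/dtau, dq/dtau) = (-0.975236, 0.155377); Gamma_ppp = -0.106994, Gamma_ppq = 0.186548, Gamma_pqq = -0.165590, Gamma_qpp = -0.232586, Gamma_qpq = -0.065644, Gamma_qqq = 0.303287; k3 = (-0.975236, 0.155377, 0.162292, 0.193993)
  k4: at (p, q) = (-1.196688, 0.779083), (dp/dtau, dq/dtau) = (-0.967129, 0.165087); Gamma_ppp = -0.104629, Gamma_ppq = 0.181545, Gamma_pqq = -0.155376, Gamma_qpp = -0.231848, Gamma_qpq = -0.065356, Gamma_qqq = 0.300858; k4 = (-0.967129, 0.165087, 0.160069, 0.187787)
  Y <- Y + (h/6)(k1 + 2k2 + 2k3 + k4): p = -1.1967, q = 0.7791, dp/dtau = -0.9671, dq/dtau = 0.1651

Answer: p = -1.1967, q = 0.7791, dp/dtau = -0.9671, dq/dtau = 0.1651


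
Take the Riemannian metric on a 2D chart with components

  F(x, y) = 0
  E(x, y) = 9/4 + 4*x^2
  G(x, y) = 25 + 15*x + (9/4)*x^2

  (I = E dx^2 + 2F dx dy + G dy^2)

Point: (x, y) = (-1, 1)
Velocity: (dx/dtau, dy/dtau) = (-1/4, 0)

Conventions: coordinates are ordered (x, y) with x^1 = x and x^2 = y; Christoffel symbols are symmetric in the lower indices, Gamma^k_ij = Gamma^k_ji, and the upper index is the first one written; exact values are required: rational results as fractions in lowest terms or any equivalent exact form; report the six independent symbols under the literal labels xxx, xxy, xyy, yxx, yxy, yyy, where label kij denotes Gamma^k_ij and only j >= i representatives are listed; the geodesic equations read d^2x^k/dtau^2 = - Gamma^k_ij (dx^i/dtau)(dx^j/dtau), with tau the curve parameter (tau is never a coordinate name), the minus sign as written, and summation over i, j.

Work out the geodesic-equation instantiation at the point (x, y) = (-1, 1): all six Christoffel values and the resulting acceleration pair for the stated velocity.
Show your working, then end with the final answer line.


E = 25/4, F = 0, G = 49/4 at the point
E_x = -8, E_y = 0, F_x = 0, F_y = 0, G_x = 21/2, G_y = 0
EG - F^2 = 1225/16;  g^inv = (16/1225) * [[49/4, 0], [0, 25/4]]
first-kind symbols [ij,l] = (1/2)(d_i g_jl + d_j g_il - d_l g_ij): [xx,x] = E_x/2 = -4, [xx,y] = F_x - E_y/2 = 0, [xy,x] = E_y/2 = 0, [xy,y] = G_x/2 = 21/4, [yy,x] = F_y - G_x/2 = -21/4, [yy,y] = G_y/2 = 0
Gamma^x_ij = (G*[ij,x] - F*[ij,y])/(EG - F^2), Gamma^y_ij = (E*[ij,y] - F*[ij,x])/(EG - F^2)
Gamma_xxx = -16/25, Gamma_xxy = 0, Gamma_xyy = -21/25, Gamma_yxx = 0, Gamma_yxy = 3/7, Gamma_yyy = 0
d^2x/dtau^2 = -(Gamma_xxx*(-1/4)^2 + 2*Gamma_xxy*(-1/4)*(0) + Gamma_xyy*(0)^2) = 1/25
d^2y/dtau^2 = -(Gamma_yxx*(-1/4)^2 + 2*Gamma_yxy*(-1/4)*(0) + Gamma_yyy*(0)^2) = 0

Answer: Gamma_xxx = -16/25, Gamma_xxy = 0, Gamma_xyy = -21/25, Gamma_yxx = 0, Gamma_yxy = 3/7, Gamma_yyy = 0; accelerations (d^2x/dtau^2, d^2y/dtau^2) = (1/25, 0)


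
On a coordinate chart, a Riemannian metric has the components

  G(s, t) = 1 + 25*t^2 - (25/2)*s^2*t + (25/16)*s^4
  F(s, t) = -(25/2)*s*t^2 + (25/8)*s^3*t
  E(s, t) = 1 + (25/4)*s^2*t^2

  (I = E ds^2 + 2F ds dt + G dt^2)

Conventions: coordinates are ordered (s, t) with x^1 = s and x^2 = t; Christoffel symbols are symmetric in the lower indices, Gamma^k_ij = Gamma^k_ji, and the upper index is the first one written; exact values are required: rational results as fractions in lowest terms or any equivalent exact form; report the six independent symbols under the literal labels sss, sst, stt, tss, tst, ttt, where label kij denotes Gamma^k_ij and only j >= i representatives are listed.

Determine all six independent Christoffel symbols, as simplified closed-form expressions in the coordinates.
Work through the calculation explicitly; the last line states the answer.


E = 1 + (25/4)*s^2*t^2; F = -(25/2)*s*t^2 + (25/8)*s^3*t; G = 1 + 25*t^2 - (25/2)*s^2*t + (25/16)*s^4
Gamma^k_ij = (1/2) g^{kl} (d_i g_jl + d_j g_il - d_l g_ij), with g^inv = (1/(EG-F^2)) [[G, -F], [-F, E]]
first partials: E_s = (25/2)*s*t^2, E_t = (25/2)*s^2*t, F_s = -(25/2)*t^2 + (75/8)*s^2*t, F_t = -25*s*t + (25/8)*s^3, G_s = -25*s*t + (25/4)*s^3, G_t = 50*t - (25/2)*s^2
D = EG - F^2 = 1 + 25*t^2 - (25/2)*s^2*t + (25/4)*s^2*t^2 + (25/16)*s^4
expanded: Gamma^s_ss = (G E_s - 2F F_s + F E_t)/(2D), Gamma^s_st = (G E_t - F G_s)/(2D), Gamma^s_tt = (2G F_t - G G_s - F G_t)/(2D), Gamma^t_ss = (2E F_s - E E_t - F E_s)/(2D), Gamma^t_st = (E G_s - F E_t)/(2D), Gamma^t_tt = (E G_t - 2F F_t + F G_s)/(2D); substitute and cancel common factors

Answer: Gamma_sss = 100*s*t^2/(25*s^4 + 100*s^2*t^2 - 200*s^2*t + 400*t^2 + 16), Gamma_sst = 100*s^2*t/(25*s^4 + 100*s^2*t^2 - 200*s^2*t + 400*t^2 + 16), Gamma_stt = -200*s*t/(25*s^4 + 100*s^2*t^2 - 200*s^2*t + 400*t^2 + 16), Gamma_tss = (50*s^2*t - 200*t^2)/(25*s^4 + 100*s^2*t^2 - 200*s^2*t + 400*t^2 + 16), Gamma_tst = (50*s^3 - 200*s*t)/(25*s^4 + 100*s^2*t^2 - 200*s^2*t + 400*t^2 + 16), Gamma_ttt = (-100*s^2 + 400*t)/(25*s^4 + 100*s^2*t^2 - 200*s^2*t + 400*t^2 + 16)


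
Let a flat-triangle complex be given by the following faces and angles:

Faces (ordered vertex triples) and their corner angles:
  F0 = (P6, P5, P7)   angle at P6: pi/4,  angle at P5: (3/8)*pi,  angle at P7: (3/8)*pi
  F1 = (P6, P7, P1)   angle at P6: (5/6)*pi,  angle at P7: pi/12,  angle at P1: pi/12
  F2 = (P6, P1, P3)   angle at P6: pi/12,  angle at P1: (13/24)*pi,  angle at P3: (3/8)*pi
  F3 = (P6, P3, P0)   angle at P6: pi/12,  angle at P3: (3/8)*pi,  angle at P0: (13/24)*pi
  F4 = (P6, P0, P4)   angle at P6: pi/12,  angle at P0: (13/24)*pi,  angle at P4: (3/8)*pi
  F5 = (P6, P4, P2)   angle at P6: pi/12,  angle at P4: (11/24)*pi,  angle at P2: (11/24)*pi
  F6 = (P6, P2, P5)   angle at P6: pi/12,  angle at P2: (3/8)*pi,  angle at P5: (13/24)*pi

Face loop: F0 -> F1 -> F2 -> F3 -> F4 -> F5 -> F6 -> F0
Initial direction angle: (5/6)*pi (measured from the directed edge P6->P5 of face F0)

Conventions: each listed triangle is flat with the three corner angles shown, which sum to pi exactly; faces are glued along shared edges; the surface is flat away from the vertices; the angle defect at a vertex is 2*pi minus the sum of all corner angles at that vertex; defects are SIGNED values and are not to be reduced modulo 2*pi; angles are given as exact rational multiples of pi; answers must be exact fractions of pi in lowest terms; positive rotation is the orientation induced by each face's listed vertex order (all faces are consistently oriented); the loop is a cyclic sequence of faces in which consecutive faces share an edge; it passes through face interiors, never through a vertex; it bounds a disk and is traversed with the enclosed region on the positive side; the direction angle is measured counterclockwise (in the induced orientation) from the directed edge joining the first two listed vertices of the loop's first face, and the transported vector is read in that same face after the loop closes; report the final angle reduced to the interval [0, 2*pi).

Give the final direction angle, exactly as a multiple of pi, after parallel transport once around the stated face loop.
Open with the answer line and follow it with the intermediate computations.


Answer: final direction angle = (4/3)*pi

enclosed vertex P6: corner angles sum to (3/2)*pi, defect = 2*pi - (3/2)*pi = pi/2
final direction = starting direction + enclosed defect total, reduced mod 2*pi (induced orientation)
final angle = (5/6)*pi + pi/2 = (4/3)*pi (mod 2*pi)


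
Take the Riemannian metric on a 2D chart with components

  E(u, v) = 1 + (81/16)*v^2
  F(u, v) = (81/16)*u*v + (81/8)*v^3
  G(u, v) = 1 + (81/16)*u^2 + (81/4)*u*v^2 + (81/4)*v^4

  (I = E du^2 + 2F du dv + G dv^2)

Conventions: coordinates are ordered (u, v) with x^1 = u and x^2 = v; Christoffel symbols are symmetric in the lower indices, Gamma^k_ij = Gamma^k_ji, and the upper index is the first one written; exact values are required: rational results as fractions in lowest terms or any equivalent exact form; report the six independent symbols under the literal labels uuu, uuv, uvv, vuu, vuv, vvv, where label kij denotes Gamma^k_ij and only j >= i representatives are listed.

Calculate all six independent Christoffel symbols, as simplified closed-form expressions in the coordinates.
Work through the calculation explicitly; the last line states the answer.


E = 1 + (81/16)*v^2; F = (81/16)*u*v + (81/8)*v^3; G = 1 + (81/16)*u^2 + (81/4)*u*v^2 + (81/4)*v^4
Gamma^k_ij = (1/2) g^{kl} (d_i g_jl + d_j g_il - d_l g_ij), with g^inv = (1/(EG-F^2)) [[G, -F], [-F, E]]
first partials: E_u = 0, E_v = (81/8)*v, F_u = (81/16)*v, F_v = (81/16)*u + (243/8)*v^2, G_u = (81/8)*u + (81/4)*v^2, G_v = (81/2)*u*v + 81*v^3
D = EG - F^2 = 1 + (81/16)*v^2 + (81/16)*u^2 + (81/4)*u*v^2 + (81/4)*v^4
expanded: Gamma^u_uu = (G E_u - 2F F_u + F E_v)/(2D), Gamma^u_uv = (G E_v - F G_u)/(2D), Gamma^u_vv = (2G F_v - G G_u - F G_v)/(2D), Gamma^v_uu = (2E F_u - E E_v - F E_u)/(2D), Gamma^v_uv = (E G_u - F E_v)/(2D), Gamma^v_vv = (E G_v - 2F F_v + F G_u)/(2D); substitute and cancel common factors

Answer: Gamma_uuu = 0, Gamma_uuv = 81*v/(81*u^2 + 324*u*v^2 + 324*v^4 + 81*v^2 + 16), Gamma_uvv = 324*v^2/(81*u^2 + 324*u*v^2 + 324*v^4 + 81*v^2 + 16), Gamma_vuu = 0, Gamma_vuv = (81*u + 162*v^2)/(81*u^2 + 324*u*v^2 + 324*v^4 + 81*v^2 + 16), Gamma_vvv = (324*u*v + 648*v^3)/(81*u^2 + 324*u*v^2 + 324*v^4 + 81*v^2 + 16)


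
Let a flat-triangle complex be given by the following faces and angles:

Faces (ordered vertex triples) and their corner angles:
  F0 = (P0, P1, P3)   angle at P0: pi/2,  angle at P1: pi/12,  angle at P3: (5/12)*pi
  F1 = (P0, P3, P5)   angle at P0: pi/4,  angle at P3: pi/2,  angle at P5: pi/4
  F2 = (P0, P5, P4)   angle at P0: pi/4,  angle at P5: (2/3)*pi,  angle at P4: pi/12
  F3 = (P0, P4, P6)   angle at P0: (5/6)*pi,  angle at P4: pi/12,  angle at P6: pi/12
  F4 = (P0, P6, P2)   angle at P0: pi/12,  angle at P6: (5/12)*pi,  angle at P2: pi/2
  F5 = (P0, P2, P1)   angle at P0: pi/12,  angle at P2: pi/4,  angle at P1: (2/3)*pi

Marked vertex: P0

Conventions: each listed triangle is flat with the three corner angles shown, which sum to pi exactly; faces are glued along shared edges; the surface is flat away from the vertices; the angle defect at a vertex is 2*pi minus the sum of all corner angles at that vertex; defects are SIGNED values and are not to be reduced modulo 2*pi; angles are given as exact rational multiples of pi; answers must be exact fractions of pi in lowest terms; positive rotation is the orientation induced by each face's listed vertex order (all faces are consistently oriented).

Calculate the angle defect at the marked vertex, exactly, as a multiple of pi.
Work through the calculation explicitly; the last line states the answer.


Sum of corner angles at P0: 2*pi
defect = 2*pi - 2*pi

Answer: defect(P0) = 0


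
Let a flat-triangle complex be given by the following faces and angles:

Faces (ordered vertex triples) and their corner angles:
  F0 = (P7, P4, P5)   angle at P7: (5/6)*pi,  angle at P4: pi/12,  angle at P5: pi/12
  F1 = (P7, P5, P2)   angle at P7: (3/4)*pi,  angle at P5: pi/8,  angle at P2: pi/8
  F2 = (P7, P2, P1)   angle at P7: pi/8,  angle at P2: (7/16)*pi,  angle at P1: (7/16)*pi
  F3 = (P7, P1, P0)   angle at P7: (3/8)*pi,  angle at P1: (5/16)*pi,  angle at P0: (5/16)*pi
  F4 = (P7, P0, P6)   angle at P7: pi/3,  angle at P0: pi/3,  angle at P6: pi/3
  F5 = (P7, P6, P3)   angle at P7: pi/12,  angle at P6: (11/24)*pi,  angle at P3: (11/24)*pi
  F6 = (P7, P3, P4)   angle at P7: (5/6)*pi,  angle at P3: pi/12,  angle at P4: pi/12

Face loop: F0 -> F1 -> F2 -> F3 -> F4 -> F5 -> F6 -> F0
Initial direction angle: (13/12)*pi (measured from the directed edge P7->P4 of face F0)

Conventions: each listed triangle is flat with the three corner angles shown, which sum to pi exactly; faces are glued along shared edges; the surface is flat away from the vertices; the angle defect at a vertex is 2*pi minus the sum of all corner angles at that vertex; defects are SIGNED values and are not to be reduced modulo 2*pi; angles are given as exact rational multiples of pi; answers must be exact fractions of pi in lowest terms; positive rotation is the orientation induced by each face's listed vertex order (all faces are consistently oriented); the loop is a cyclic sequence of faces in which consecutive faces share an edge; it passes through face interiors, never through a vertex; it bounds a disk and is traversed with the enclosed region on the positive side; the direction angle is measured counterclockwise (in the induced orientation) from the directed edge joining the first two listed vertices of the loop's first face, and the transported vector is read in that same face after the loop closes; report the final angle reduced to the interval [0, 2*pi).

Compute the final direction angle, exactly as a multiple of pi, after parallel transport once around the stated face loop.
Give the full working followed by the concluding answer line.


enclosed vertex P7: corner angles sum to (10/3)*pi, defect = 2*pi - (10/3)*pi = (-4/3)*pi
by Gauss-Bonnet the loop rotates the vector by the enclosed defect sum (positive orientation, mod 2*pi)
final angle = (13/12)*pi - (4/3)*pi = (7/4)*pi (mod 2*pi)

Answer: final direction angle = (7/4)*pi


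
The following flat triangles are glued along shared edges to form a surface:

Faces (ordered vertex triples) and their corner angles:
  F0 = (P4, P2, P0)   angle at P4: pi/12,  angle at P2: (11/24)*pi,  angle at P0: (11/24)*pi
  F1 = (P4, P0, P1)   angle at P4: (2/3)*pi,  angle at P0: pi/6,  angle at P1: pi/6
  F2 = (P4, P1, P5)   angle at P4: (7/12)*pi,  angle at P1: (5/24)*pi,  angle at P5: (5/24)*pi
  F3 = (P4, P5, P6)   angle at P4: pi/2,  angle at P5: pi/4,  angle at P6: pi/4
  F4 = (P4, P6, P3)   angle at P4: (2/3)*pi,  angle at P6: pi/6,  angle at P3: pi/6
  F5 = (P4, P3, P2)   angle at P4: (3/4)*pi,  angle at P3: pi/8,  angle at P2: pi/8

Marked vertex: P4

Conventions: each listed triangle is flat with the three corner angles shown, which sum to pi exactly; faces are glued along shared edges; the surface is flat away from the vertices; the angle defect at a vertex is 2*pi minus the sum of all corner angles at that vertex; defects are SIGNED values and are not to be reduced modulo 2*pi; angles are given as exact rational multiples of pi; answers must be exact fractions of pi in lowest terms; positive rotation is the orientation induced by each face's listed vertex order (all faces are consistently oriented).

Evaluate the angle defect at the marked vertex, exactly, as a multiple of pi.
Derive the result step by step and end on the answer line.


Sum of corner angles at P4: (13/4)*pi
defect = 2*pi - (13/4)*pi

Answer: defect(P4) = (-5/4)*pi


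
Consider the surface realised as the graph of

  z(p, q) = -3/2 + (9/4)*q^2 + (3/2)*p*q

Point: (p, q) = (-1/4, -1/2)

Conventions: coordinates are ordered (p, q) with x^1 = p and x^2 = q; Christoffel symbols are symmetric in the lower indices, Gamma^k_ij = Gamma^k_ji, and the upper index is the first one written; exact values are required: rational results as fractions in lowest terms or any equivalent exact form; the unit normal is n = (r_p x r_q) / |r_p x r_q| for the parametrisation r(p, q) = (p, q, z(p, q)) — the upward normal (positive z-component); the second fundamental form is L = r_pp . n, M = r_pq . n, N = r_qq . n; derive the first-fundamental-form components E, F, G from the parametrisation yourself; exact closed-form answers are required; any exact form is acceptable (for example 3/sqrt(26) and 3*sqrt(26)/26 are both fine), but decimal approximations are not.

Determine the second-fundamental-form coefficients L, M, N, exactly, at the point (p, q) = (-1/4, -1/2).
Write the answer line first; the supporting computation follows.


Answer: L = 0, M = 12*sqrt(541)/541, N = 36*sqrt(541)/541

z_p = -3/4, z_q = -21/8, z_pp = 0, z_pq = 3/2, z_qq = 9/2
E = 25/16, F = 63/32, G = 505/64; answer radicand W^2 = 541/64
unnormalised second-form numerators: l = 0, m = 3/2, n = 9/2; L = l/sqrt(541/64), and similarly M = m/sqrt(W^2), N = n/sqrt(W^2)


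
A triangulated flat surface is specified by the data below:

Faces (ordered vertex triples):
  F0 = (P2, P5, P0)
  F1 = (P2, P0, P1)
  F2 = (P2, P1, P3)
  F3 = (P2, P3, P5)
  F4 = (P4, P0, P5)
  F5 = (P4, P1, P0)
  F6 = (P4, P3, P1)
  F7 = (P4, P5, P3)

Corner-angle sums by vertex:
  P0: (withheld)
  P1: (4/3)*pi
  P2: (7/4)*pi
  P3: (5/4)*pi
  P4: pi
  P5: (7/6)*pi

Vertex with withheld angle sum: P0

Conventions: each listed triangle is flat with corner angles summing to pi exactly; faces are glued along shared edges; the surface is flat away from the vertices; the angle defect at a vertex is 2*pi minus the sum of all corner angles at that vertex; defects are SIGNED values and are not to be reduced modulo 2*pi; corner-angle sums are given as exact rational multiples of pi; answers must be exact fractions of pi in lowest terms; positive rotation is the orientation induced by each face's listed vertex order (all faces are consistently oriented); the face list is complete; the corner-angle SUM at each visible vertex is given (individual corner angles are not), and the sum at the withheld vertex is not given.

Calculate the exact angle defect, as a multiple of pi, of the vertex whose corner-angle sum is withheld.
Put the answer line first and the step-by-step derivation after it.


Answer: defect(P0) = pi/2

V = 6, E = 12, F = 8; chi = V - E + F = 2
Gauss-Bonnet: total defect = 2*pi*chi = 4*pi; visible defects sum to (7/2)*pi


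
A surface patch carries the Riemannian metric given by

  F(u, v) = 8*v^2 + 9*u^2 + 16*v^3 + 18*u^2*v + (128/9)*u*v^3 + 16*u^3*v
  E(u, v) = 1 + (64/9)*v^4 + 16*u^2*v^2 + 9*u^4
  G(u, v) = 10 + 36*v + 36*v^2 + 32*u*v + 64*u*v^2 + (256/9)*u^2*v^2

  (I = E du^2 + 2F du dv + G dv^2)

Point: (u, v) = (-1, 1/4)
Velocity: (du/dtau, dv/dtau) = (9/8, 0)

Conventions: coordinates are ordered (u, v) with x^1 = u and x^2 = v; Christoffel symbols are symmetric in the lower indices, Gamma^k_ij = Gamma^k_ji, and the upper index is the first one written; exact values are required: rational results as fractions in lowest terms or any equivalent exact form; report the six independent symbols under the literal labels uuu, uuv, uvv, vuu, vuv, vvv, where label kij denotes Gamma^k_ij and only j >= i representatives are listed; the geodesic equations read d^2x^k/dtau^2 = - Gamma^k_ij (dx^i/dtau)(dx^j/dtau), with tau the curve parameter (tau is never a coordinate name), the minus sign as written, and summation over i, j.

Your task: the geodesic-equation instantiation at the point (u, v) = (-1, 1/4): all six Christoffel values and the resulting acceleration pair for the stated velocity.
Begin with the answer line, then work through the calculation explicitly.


Answer: Gamma_uuu = -342/379, Gamma_uuv = 76/379, Gamma_uvv = 38/379, Gamma_vuu = -342/379, Gamma_vuv = 76/379, Gamma_vvv = 38/379; accelerations (d^2u/dtau^2, d^2v/dtau^2) = (13851/12128, 13851/12128)

E = 397/36, F = 361/36, G = 397/36 at the point
E_u = -38, E_v = 76/9, F_u = -133/9, F_v = 19/3, G_u = 76/9, G_v = 38/9
EG - F^2 = 379/18;  g^inv = (18/379) * [[397/36, -361/36], [-361/36, 397/36]]
first-kind symbols [ij,l] = (1/2)(d_i g_jl + d_j g_il - d_l g_ij): [uu,u] = E_u/2 = -19, [uu,v] = F_u - E_v/2 = -19, [uv,u] = E_v/2 = 38/9, [uv,v] = G_u/2 = 38/9, [vv,u] = F_v - G_u/2 = 19/9, [vv,v] = G_v/2 = 19/9
Gamma^u_ij = (G*[ij,u] - F*[ij,v])/(EG - F^2), Gamma^v_ij = (E*[ij,v] - F*[ij,u])/(EG - F^2)
Gamma_uuu = -342/379, Gamma_uuv = 76/379, Gamma_uvv = 38/379, Gamma_vuu = -342/379, Gamma_vuv = 76/379, Gamma_vvv = 38/379
d^2u/dtau^2 = -(Gamma_uuu*(9/8)^2 + 2*Gamma_uuv*(9/8)*(0) + Gamma_uvv*(0)^2) = 13851/12128
d^2v/dtau^2 = -(Gamma_vuu*(9/8)^2 + 2*Gamma_vuv*(9/8)*(0) + Gamma_vvv*(0)^2) = 13851/12128
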